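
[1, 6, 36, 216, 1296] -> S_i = 1*6^i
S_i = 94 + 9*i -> [94, 103, 112, 121, 130]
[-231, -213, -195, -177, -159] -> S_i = -231 + 18*i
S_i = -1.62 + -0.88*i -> [-1.62, -2.5, -3.38, -4.26, -5.14]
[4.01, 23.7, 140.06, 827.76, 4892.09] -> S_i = 4.01*5.91^i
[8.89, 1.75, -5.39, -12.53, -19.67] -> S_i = 8.89 + -7.14*i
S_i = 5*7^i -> [5, 35, 245, 1715, 12005]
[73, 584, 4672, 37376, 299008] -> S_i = 73*8^i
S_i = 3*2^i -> [3, 6, 12, 24, 48]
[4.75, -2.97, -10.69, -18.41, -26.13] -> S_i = 4.75 + -7.72*i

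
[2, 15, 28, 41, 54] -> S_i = 2 + 13*i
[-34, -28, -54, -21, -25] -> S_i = Random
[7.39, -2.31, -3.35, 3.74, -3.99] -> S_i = Random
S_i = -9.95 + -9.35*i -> [-9.95, -19.3, -28.65, -38.0, -47.35]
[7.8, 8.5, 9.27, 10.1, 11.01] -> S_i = 7.80*1.09^i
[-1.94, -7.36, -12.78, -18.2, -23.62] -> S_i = -1.94 + -5.42*i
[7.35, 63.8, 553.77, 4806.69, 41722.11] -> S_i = 7.35*8.68^i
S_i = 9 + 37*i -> [9, 46, 83, 120, 157]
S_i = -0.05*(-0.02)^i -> [-0.05, 0.0, -0.0, 0.0, -0.0]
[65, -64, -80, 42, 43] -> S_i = Random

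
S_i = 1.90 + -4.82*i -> [1.9, -2.92, -7.74, -12.56, -17.38]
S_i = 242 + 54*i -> [242, 296, 350, 404, 458]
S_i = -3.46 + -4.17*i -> [-3.46, -7.63, -11.8, -15.97, -20.14]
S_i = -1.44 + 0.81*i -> [-1.44, -0.63, 0.18, 0.99, 1.8]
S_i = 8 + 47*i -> [8, 55, 102, 149, 196]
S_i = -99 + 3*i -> [-99, -96, -93, -90, -87]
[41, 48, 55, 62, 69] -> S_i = 41 + 7*i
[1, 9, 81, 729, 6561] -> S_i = 1*9^i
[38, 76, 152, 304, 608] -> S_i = 38*2^i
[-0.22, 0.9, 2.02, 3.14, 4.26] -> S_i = -0.22 + 1.12*i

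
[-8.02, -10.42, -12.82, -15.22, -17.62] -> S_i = -8.02 + -2.40*i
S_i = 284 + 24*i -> [284, 308, 332, 356, 380]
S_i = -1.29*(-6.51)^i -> [-1.29, 8.4, -54.67, 355.9, -2316.93]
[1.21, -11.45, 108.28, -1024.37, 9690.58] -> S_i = 1.21*(-9.46)^i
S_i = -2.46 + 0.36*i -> [-2.46, -2.1, -1.74, -1.38, -1.02]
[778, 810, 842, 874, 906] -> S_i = 778 + 32*i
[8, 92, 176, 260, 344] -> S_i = 8 + 84*i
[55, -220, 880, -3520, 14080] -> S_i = 55*-4^i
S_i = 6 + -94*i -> [6, -88, -182, -276, -370]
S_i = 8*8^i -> [8, 64, 512, 4096, 32768]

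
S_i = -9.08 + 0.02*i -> [-9.08, -9.06, -9.04, -9.02, -9.0]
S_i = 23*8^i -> [23, 184, 1472, 11776, 94208]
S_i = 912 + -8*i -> [912, 904, 896, 888, 880]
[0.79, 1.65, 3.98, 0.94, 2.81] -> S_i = Random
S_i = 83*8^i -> [83, 664, 5312, 42496, 339968]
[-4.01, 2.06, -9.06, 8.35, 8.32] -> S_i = Random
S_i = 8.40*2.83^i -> [8.4, 23.77, 67.27, 190.39, 538.8]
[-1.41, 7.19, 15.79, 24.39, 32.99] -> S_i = -1.41 + 8.60*i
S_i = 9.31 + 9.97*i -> [9.31, 19.28, 29.25, 39.22, 49.19]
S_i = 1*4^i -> [1, 4, 16, 64, 256]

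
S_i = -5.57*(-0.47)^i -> [-5.57, 2.62, -1.23, 0.58, -0.27]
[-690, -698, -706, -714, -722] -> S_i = -690 + -8*i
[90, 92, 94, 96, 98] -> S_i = 90 + 2*i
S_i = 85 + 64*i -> [85, 149, 213, 277, 341]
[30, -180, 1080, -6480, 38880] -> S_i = 30*-6^i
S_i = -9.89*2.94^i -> [-9.89, -29.08, -85.49, -251.33, -738.9]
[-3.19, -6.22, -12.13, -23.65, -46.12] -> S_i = -3.19*1.95^i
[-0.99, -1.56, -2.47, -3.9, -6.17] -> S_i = -0.99*1.58^i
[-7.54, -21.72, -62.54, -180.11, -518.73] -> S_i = -7.54*2.88^i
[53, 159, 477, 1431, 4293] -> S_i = 53*3^i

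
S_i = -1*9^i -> [-1, -9, -81, -729, -6561]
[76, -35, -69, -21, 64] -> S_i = Random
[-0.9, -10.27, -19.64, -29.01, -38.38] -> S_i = -0.90 + -9.37*i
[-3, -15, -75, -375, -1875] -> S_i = -3*5^i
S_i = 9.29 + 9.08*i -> [9.29, 18.37, 27.45, 36.53, 45.61]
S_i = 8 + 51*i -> [8, 59, 110, 161, 212]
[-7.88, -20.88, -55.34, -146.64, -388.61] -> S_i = -7.88*2.65^i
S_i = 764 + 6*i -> [764, 770, 776, 782, 788]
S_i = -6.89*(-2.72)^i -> [-6.89, 18.74, -50.97, 138.65, -377.13]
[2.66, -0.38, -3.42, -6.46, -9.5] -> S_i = 2.66 + -3.04*i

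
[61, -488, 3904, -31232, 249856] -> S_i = 61*-8^i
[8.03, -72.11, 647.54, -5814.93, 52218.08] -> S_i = 8.03*(-8.98)^i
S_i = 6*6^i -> [6, 36, 216, 1296, 7776]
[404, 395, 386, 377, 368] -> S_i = 404 + -9*i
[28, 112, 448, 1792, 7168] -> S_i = 28*4^i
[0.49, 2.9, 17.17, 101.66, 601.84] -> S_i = 0.49*5.92^i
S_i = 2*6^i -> [2, 12, 72, 432, 2592]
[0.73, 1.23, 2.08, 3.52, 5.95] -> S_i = 0.73*1.69^i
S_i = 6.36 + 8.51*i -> [6.36, 14.87, 23.38, 31.89, 40.4]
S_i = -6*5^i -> [-6, -30, -150, -750, -3750]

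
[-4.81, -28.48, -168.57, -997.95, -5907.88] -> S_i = -4.81*5.92^i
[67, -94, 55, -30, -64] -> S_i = Random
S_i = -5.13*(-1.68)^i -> [-5.13, 8.62, -14.48, 24.32, -40.87]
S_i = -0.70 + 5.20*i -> [-0.7, 4.5, 9.7, 14.9, 20.1]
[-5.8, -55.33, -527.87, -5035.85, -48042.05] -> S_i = -5.80*9.54^i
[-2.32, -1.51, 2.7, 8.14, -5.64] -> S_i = Random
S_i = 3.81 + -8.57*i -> [3.81, -4.76, -13.33, -21.9, -30.47]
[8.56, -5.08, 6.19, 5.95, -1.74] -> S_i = Random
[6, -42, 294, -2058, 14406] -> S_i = 6*-7^i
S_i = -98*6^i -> [-98, -588, -3528, -21168, -127008]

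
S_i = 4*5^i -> [4, 20, 100, 500, 2500]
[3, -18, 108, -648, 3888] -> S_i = 3*-6^i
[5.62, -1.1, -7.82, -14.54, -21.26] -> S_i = 5.62 + -6.72*i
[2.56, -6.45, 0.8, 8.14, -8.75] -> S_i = Random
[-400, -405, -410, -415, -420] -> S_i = -400 + -5*i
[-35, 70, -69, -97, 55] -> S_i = Random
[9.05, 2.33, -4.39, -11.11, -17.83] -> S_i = 9.05 + -6.72*i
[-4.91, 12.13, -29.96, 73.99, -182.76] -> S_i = -4.91*(-2.47)^i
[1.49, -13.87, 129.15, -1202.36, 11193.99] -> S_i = 1.49*(-9.31)^i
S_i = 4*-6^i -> [4, -24, 144, -864, 5184]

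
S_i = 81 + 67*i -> [81, 148, 215, 282, 349]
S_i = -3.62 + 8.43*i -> [-3.62, 4.81, 13.24, 21.67, 30.1]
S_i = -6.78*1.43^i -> [-6.78, -9.7, -13.86, -19.83, -28.35]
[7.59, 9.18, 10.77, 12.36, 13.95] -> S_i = 7.59 + 1.59*i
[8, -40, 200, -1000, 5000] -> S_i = 8*-5^i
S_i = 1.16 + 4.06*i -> [1.16, 5.22, 9.28, 13.34, 17.4]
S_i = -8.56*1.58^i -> [-8.56, -13.52, -21.37, -33.76, -53.35]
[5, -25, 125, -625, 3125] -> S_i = 5*-5^i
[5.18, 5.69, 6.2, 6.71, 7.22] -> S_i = 5.18 + 0.51*i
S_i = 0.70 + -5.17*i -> [0.7, -4.47, -9.64, -14.81, -19.98]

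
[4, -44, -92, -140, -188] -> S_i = 4 + -48*i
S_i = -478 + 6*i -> [-478, -472, -466, -460, -454]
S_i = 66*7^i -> [66, 462, 3234, 22638, 158466]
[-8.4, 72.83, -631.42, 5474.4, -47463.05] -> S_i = -8.40*(-8.67)^i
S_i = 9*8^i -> [9, 72, 576, 4608, 36864]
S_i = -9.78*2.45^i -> [-9.78, -23.96, -58.7, -143.83, -352.37]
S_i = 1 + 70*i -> [1, 71, 141, 211, 281]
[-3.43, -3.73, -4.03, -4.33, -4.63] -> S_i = -3.43 + -0.30*i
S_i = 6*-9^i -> [6, -54, 486, -4374, 39366]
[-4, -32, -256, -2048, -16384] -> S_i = -4*8^i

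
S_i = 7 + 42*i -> [7, 49, 91, 133, 175]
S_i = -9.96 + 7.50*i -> [-9.96, -2.46, 5.04, 12.54, 20.04]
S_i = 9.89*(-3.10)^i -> [9.89, -30.66, 95.04, -294.63, 913.36]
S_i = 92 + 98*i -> [92, 190, 288, 386, 484]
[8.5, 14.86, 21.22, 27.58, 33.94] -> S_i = 8.50 + 6.36*i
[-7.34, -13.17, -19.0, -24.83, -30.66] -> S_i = -7.34 + -5.83*i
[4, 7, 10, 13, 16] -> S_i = 4 + 3*i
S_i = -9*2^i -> [-9, -18, -36, -72, -144]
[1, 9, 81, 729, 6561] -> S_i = 1*9^i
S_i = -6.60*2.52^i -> [-6.6, -16.63, -41.91, -105.62, -266.16]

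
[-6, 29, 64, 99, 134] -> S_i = -6 + 35*i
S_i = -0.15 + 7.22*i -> [-0.15, 7.07, 14.29, 21.51, 28.73]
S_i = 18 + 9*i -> [18, 27, 36, 45, 54]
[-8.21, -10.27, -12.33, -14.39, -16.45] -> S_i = -8.21 + -2.06*i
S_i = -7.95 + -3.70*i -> [-7.95, -11.65, -15.35, -19.05, -22.75]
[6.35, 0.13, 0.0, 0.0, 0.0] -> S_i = 6.35*0.02^i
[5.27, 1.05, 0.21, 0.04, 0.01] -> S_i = 5.27*0.20^i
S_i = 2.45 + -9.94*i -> [2.45, -7.49, -17.43, -27.37, -37.31]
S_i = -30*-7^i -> [-30, 210, -1470, 10290, -72030]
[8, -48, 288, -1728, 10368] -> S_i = 8*-6^i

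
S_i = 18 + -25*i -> [18, -7, -32, -57, -82]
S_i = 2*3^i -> [2, 6, 18, 54, 162]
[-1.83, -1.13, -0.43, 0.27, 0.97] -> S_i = -1.83 + 0.70*i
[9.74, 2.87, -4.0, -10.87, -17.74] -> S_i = 9.74 + -6.87*i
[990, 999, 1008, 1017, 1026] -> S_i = 990 + 9*i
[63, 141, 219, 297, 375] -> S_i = 63 + 78*i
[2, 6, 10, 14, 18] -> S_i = 2 + 4*i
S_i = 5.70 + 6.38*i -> [5.7, 12.08, 18.46, 24.84, 31.22]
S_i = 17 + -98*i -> [17, -81, -179, -277, -375]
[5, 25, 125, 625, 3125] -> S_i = 5*5^i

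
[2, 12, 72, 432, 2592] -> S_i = 2*6^i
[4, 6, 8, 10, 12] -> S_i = 4 + 2*i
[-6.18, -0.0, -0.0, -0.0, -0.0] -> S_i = -6.18*0.00^i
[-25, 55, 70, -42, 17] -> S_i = Random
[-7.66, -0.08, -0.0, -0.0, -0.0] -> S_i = -7.66*0.01^i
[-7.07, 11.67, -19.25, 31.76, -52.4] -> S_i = -7.07*(-1.65)^i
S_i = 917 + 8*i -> [917, 925, 933, 941, 949]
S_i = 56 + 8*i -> [56, 64, 72, 80, 88]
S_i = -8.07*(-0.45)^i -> [-8.07, 3.63, -1.63, 0.74, -0.33]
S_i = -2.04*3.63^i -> [-2.04, -7.41, -26.88, -97.58, -354.21]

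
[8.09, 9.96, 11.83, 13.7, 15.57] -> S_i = 8.09 + 1.87*i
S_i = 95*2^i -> [95, 190, 380, 760, 1520]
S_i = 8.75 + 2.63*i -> [8.75, 11.38, 14.01, 16.64, 19.27]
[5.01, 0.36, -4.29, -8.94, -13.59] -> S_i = 5.01 + -4.65*i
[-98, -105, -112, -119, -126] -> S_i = -98 + -7*i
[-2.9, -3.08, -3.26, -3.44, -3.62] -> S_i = -2.90 + -0.18*i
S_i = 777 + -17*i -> [777, 760, 743, 726, 709]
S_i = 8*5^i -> [8, 40, 200, 1000, 5000]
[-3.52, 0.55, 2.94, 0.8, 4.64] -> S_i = Random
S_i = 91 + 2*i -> [91, 93, 95, 97, 99]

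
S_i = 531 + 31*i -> [531, 562, 593, 624, 655]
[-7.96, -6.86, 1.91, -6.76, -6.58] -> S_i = Random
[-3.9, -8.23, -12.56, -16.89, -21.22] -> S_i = -3.90 + -4.33*i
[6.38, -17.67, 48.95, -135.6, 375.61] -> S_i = 6.38*(-2.77)^i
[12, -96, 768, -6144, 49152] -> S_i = 12*-8^i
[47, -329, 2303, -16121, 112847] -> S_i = 47*-7^i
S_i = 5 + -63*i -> [5, -58, -121, -184, -247]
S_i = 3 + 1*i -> [3, 4, 5, 6, 7]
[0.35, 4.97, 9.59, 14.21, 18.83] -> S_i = 0.35 + 4.62*i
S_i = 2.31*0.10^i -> [2.31, 0.23, 0.02, 0.0, 0.0]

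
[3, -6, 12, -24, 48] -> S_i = 3*-2^i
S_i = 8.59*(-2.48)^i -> [8.59, -21.3, 52.83, -131.02, 324.94]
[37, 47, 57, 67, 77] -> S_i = 37 + 10*i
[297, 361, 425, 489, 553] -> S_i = 297 + 64*i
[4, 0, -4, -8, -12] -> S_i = 4 + -4*i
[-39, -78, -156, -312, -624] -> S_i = -39*2^i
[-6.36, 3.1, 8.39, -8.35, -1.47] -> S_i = Random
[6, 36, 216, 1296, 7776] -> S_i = 6*6^i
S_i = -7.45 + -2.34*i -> [-7.45, -9.79, -12.13, -14.47, -16.81]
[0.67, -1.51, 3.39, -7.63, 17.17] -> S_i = 0.67*(-2.25)^i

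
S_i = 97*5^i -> [97, 485, 2425, 12125, 60625]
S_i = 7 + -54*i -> [7, -47, -101, -155, -209]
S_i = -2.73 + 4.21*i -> [-2.73, 1.48, 5.69, 9.9, 14.11]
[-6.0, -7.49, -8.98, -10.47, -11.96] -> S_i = -6.00 + -1.49*i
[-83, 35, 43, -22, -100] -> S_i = Random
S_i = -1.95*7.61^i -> [-1.95, -14.84, -112.93, -859.39, -6539.93]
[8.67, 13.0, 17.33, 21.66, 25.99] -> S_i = 8.67 + 4.33*i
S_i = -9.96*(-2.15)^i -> [-9.96, 21.41, -46.04, 98.99, -212.82]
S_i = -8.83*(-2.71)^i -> [-8.83, 23.93, -64.85, 175.74, -476.25]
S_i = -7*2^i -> [-7, -14, -28, -56, -112]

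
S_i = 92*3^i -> [92, 276, 828, 2484, 7452]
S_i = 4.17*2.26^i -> [4.17, 9.42, 21.3, 48.14, 108.79]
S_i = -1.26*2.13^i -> [-1.26, -2.68, -5.72, -12.18, -25.94]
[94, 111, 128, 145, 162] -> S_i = 94 + 17*i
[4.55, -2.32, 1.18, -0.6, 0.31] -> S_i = 4.55*(-0.51)^i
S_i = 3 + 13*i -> [3, 16, 29, 42, 55]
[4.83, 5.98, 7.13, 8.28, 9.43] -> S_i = 4.83 + 1.15*i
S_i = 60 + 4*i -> [60, 64, 68, 72, 76]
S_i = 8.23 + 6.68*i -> [8.23, 14.91, 21.59, 28.27, 34.95]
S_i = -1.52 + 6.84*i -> [-1.52, 5.32, 12.16, 19.0, 25.84]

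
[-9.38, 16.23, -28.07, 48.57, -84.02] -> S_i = -9.38*(-1.73)^i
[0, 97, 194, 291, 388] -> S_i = 0 + 97*i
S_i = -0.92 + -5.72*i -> [-0.92, -6.64, -12.36, -18.08, -23.8]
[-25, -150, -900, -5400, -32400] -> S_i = -25*6^i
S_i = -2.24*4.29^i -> [-2.24, -9.61, -41.23, -176.86, -758.71]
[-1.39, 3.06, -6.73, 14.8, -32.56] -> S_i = -1.39*(-2.20)^i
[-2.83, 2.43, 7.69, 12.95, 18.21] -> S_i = -2.83 + 5.26*i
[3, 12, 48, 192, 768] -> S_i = 3*4^i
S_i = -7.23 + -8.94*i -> [-7.23, -16.17, -25.11, -34.05, -42.99]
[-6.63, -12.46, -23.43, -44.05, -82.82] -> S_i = -6.63*1.88^i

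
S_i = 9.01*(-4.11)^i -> [9.01, -37.03, 152.2, -625.53, 2570.94]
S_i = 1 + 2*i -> [1, 3, 5, 7, 9]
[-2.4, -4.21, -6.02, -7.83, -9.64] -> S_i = -2.40 + -1.81*i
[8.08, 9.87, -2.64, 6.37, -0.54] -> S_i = Random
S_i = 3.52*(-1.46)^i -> [3.52, -5.14, 7.5, -10.95, 15.99]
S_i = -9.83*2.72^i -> [-9.83, -26.74, -72.73, -197.82, -538.06]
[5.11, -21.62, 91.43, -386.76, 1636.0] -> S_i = 5.11*(-4.23)^i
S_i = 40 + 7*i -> [40, 47, 54, 61, 68]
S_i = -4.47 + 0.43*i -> [-4.47, -4.04, -3.61, -3.18, -2.75]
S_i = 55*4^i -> [55, 220, 880, 3520, 14080]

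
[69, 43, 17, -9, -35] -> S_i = 69 + -26*i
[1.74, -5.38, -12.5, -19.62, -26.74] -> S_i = 1.74 + -7.12*i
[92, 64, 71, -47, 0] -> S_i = Random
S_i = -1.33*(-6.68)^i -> [-1.33, 8.88, -59.35, 396.44, -2648.24]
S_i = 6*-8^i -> [6, -48, 384, -3072, 24576]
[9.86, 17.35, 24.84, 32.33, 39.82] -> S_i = 9.86 + 7.49*i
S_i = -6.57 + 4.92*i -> [-6.57, -1.65, 3.27, 8.19, 13.11]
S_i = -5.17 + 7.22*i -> [-5.17, 2.05, 9.27, 16.49, 23.71]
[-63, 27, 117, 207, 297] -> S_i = -63 + 90*i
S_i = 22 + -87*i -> [22, -65, -152, -239, -326]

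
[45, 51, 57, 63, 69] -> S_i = 45 + 6*i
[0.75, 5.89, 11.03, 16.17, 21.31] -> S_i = 0.75 + 5.14*i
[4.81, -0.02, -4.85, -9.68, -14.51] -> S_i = 4.81 + -4.83*i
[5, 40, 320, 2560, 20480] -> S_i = 5*8^i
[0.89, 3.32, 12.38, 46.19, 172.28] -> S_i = 0.89*3.73^i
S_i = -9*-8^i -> [-9, 72, -576, 4608, -36864]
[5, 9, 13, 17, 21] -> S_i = 5 + 4*i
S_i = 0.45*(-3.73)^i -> [0.45, -1.68, 6.26, -23.35, 87.11]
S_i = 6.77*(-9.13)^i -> [6.77, -61.81, 564.33, -5152.3, 47040.48]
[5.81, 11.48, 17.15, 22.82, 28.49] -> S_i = 5.81 + 5.67*i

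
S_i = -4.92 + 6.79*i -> [-4.92, 1.87, 8.66, 15.45, 22.24]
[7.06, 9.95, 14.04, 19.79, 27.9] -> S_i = 7.06*1.41^i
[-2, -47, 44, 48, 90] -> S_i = Random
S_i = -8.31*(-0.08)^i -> [-8.31, 0.66, -0.05, 0.0, -0.0]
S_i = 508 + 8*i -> [508, 516, 524, 532, 540]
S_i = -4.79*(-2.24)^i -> [-4.79, 10.73, -24.03, 53.84, -120.59]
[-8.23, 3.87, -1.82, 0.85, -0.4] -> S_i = -8.23*(-0.47)^i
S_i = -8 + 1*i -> [-8, -7, -6, -5, -4]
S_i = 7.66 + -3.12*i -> [7.66, 4.54, 1.42, -1.7, -4.82]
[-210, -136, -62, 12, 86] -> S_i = -210 + 74*i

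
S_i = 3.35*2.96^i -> [3.35, 9.92, 29.35, 86.88, 257.16]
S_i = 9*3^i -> [9, 27, 81, 243, 729]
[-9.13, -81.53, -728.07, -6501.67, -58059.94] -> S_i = -9.13*8.93^i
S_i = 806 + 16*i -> [806, 822, 838, 854, 870]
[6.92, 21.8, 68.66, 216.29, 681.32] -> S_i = 6.92*3.15^i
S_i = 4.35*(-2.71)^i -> [4.35, -11.79, 31.95, -86.58, 234.62]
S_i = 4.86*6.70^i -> [4.86, 32.56, 218.17, 1461.71, 9793.44]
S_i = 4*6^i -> [4, 24, 144, 864, 5184]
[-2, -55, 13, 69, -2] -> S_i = Random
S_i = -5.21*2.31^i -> [-5.21, -12.04, -27.8, -64.22, -148.35]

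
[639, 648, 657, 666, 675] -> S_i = 639 + 9*i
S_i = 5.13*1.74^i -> [5.13, 8.93, 15.53, 27.02, 47.02]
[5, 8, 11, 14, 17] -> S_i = 5 + 3*i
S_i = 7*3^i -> [7, 21, 63, 189, 567]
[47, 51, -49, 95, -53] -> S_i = Random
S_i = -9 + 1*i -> [-9, -8, -7, -6, -5]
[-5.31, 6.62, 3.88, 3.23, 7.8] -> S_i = Random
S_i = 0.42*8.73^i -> [0.42, 3.67, 32.01, 279.44, 2439.53]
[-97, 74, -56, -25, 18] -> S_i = Random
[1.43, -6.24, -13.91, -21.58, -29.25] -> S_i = 1.43 + -7.67*i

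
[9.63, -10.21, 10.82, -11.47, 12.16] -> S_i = 9.63*(-1.06)^i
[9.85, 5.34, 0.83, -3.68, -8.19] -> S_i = 9.85 + -4.51*i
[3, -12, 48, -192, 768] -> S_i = 3*-4^i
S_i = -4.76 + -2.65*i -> [-4.76, -7.41, -10.06, -12.71, -15.36]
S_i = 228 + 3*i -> [228, 231, 234, 237, 240]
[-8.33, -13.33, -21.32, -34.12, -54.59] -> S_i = -8.33*1.60^i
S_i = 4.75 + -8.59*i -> [4.75, -3.84, -12.43, -21.02, -29.61]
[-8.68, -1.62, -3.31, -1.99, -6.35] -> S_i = Random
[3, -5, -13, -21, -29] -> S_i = 3 + -8*i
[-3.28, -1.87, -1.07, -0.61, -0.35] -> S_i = -3.28*0.57^i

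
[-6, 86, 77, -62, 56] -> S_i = Random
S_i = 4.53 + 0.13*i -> [4.53, 4.66, 4.79, 4.92, 5.05]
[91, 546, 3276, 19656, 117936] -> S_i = 91*6^i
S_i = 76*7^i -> [76, 532, 3724, 26068, 182476]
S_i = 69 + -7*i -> [69, 62, 55, 48, 41]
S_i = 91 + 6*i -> [91, 97, 103, 109, 115]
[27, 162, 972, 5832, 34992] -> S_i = 27*6^i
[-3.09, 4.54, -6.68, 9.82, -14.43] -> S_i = -3.09*(-1.47)^i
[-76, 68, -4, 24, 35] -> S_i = Random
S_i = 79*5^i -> [79, 395, 1975, 9875, 49375]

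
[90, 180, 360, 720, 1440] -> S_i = 90*2^i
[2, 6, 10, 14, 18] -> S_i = 2 + 4*i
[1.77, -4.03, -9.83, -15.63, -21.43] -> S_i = 1.77 + -5.80*i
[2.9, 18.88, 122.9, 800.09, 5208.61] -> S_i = 2.90*6.51^i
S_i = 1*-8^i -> [1, -8, 64, -512, 4096]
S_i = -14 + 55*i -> [-14, 41, 96, 151, 206]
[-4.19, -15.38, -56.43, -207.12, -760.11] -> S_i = -4.19*3.67^i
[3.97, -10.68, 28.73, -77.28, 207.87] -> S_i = 3.97*(-2.69)^i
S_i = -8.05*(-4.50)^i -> [-8.05, 36.22, -163.01, 733.56, -3301.0]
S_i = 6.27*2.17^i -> [6.27, 13.61, 29.52, 64.07, 139.03]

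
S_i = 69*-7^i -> [69, -483, 3381, -23667, 165669]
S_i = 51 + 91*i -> [51, 142, 233, 324, 415]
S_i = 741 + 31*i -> [741, 772, 803, 834, 865]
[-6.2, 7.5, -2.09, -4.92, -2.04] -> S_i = Random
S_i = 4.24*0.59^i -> [4.24, 2.5, 1.48, 0.87, 0.51]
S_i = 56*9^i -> [56, 504, 4536, 40824, 367416]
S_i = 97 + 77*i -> [97, 174, 251, 328, 405]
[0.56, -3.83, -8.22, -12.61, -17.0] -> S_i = 0.56 + -4.39*i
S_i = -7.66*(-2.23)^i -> [-7.66, 17.08, -38.09, 84.95, -189.43]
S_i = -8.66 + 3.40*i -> [-8.66, -5.26, -1.86, 1.54, 4.94]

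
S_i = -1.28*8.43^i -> [-1.28, -10.79, -90.96, -766.82, -6464.28]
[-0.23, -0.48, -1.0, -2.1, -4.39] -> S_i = -0.23*2.09^i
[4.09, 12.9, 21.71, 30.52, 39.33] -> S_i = 4.09 + 8.81*i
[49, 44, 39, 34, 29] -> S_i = 49 + -5*i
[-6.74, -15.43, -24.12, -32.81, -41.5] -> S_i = -6.74 + -8.69*i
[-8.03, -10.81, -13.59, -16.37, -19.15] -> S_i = -8.03 + -2.78*i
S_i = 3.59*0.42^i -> [3.59, 1.51, 0.63, 0.27, 0.11]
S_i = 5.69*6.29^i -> [5.69, 35.79, 225.12, 1416.0, 8906.66]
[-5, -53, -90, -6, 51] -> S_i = Random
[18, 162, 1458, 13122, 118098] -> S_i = 18*9^i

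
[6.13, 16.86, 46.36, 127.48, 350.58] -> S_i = 6.13*2.75^i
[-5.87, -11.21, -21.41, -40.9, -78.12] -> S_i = -5.87*1.91^i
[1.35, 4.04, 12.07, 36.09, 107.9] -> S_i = 1.35*2.99^i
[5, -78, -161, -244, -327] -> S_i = 5 + -83*i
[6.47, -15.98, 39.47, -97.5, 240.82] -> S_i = 6.47*(-2.47)^i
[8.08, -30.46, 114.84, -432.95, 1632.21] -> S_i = 8.08*(-3.77)^i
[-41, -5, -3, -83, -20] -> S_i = Random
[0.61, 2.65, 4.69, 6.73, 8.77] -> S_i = 0.61 + 2.04*i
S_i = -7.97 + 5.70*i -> [-7.97, -2.27, 3.43, 9.13, 14.83]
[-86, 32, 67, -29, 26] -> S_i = Random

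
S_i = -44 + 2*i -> [-44, -42, -40, -38, -36]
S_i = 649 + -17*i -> [649, 632, 615, 598, 581]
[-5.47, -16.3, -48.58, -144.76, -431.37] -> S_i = -5.47*2.98^i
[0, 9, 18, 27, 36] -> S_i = 0 + 9*i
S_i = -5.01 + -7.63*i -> [-5.01, -12.64, -20.27, -27.9, -35.53]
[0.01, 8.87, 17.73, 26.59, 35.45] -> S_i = 0.01 + 8.86*i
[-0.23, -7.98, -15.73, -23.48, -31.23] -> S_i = -0.23 + -7.75*i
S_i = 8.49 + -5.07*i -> [8.49, 3.42, -1.65, -6.72, -11.79]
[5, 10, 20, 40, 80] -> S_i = 5*2^i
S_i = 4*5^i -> [4, 20, 100, 500, 2500]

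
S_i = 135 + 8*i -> [135, 143, 151, 159, 167]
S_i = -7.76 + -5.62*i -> [-7.76, -13.38, -19.0, -24.62, -30.24]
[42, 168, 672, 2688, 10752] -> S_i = 42*4^i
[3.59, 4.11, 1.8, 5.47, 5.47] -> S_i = Random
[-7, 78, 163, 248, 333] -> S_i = -7 + 85*i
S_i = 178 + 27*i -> [178, 205, 232, 259, 286]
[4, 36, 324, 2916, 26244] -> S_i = 4*9^i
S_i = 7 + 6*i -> [7, 13, 19, 25, 31]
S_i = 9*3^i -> [9, 27, 81, 243, 729]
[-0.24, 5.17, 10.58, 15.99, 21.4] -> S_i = -0.24 + 5.41*i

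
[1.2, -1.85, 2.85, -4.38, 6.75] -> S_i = 1.20*(-1.54)^i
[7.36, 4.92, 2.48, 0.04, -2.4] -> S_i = 7.36 + -2.44*i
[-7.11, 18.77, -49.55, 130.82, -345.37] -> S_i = -7.11*(-2.64)^i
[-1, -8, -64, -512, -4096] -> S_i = -1*8^i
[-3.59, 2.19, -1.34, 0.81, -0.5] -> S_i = -3.59*(-0.61)^i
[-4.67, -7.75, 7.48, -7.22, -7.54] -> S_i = Random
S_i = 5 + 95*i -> [5, 100, 195, 290, 385]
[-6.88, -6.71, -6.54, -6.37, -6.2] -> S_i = -6.88 + 0.17*i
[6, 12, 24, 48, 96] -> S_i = 6*2^i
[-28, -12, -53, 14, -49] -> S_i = Random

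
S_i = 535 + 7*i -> [535, 542, 549, 556, 563]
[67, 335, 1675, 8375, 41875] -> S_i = 67*5^i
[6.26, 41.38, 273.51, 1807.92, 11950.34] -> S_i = 6.26*6.61^i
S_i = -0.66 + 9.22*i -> [-0.66, 8.56, 17.78, 27.0, 36.22]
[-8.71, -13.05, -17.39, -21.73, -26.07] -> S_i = -8.71 + -4.34*i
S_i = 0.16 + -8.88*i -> [0.16, -8.72, -17.6, -26.48, -35.36]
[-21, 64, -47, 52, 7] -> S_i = Random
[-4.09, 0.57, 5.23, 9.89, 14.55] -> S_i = -4.09 + 4.66*i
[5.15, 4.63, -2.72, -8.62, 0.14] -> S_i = Random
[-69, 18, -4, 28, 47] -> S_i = Random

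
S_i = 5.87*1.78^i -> [5.87, 10.45, 18.6, 33.11, 58.93]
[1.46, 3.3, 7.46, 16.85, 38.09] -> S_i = 1.46*2.26^i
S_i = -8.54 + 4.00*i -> [-8.54, -4.54, -0.54, 3.46, 7.46]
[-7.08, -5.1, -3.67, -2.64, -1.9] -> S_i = -7.08*0.72^i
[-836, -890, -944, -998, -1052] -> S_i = -836 + -54*i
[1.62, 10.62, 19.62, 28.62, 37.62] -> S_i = 1.62 + 9.00*i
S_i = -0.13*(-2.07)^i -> [-0.13, 0.27, -0.56, 1.15, -2.39]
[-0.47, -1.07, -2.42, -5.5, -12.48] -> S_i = -0.47*2.27^i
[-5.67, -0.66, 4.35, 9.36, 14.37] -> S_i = -5.67 + 5.01*i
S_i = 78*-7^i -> [78, -546, 3822, -26754, 187278]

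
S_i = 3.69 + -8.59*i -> [3.69, -4.9, -13.49, -22.08, -30.67]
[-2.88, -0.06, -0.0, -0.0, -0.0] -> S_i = -2.88*0.02^i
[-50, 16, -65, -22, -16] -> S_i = Random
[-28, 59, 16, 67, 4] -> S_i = Random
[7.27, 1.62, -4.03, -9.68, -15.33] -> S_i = 7.27 + -5.65*i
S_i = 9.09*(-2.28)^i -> [9.09, -20.73, 47.25, -107.74, 245.64]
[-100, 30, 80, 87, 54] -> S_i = Random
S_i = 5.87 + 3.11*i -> [5.87, 8.98, 12.09, 15.2, 18.31]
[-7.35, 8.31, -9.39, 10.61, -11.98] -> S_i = -7.35*(-1.13)^i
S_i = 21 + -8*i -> [21, 13, 5, -3, -11]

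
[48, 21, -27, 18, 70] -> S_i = Random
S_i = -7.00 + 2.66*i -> [-7.0, -4.34, -1.68, 0.98, 3.64]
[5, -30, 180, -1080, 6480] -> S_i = 5*-6^i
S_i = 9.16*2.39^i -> [9.16, 21.89, 52.32, 125.05, 298.87]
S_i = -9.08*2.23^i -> [-9.08, -20.25, -45.15, -100.69, -224.55]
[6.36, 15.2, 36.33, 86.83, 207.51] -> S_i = 6.36*2.39^i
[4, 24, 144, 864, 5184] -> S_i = 4*6^i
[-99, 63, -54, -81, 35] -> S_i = Random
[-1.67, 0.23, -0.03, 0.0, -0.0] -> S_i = -1.67*(-0.14)^i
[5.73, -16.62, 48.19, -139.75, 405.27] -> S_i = 5.73*(-2.90)^i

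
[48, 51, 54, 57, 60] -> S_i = 48 + 3*i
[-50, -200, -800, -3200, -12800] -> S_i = -50*4^i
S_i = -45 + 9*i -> [-45, -36, -27, -18, -9]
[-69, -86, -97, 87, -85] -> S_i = Random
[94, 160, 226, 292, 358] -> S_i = 94 + 66*i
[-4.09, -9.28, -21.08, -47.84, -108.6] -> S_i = -4.09*2.27^i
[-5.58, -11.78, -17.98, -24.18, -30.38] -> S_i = -5.58 + -6.20*i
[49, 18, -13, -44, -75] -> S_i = 49 + -31*i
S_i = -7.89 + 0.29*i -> [-7.89, -7.6, -7.31, -7.02, -6.73]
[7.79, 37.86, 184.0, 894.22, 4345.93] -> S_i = 7.79*4.86^i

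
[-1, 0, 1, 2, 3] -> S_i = -1 + 1*i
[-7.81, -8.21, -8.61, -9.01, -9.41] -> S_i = -7.81 + -0.40*i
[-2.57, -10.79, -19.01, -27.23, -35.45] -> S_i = -2.57 + -8.22*i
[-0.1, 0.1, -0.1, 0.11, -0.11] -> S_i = -0.10*(-1.02)^i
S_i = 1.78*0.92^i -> [1.78, 1.64, 1.51, 1.39, 1.28]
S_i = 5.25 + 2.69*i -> [5.25, 7.94, 10.63, 13.32, 16.01]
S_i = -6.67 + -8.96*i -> [-6.67, -15.63, -24.59, -33.55, -42.51]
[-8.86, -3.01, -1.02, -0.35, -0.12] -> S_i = -8.86*0.34^i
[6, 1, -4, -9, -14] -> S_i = 6 + -5*i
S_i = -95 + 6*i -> [-95, -89, -83, -77, -71]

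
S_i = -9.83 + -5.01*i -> [-9.83, -14.84, -19.85, -24.86, -29.87]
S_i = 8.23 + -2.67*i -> [8.23, 5.56, 2.89, 0.22, -2.45]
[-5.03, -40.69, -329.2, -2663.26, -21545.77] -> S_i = -5.03*8.09^i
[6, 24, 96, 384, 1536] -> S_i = 6*4^i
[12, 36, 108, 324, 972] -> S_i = 12*3^i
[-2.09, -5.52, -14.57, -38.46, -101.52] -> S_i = -2.09*2.64^i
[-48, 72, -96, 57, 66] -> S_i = Random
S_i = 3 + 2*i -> [3, 5, 7, 9, 11]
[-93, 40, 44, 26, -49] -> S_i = Random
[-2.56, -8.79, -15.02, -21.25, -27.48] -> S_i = -2.56 + -6.23*i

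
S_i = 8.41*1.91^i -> [8.41, 16.06, 30.68, 58.6, 111.93]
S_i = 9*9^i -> [9, 81, 729, 6561, 59049]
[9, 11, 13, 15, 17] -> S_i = 9 + 2*i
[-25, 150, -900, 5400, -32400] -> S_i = -25*-6^i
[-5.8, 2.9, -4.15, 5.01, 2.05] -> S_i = Random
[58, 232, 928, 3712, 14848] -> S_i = 58*4^i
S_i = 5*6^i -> [5, 30, 180, 1080, 6480]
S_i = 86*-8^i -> [86, -688, 5504, -44032, 352256]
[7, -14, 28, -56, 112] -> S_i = 7*-2^i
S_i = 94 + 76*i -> [94, 170, 246, 322, 398]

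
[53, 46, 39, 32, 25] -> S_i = 53 + -7*i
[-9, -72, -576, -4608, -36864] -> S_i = -9*8^i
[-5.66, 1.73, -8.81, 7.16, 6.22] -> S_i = Random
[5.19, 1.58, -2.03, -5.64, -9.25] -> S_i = 5.19 + -3.61*i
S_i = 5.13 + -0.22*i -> [5.13, 4.91, 4.69, 4.47, 4.25]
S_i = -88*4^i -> [-88, -352, -1408, -5632, -22528]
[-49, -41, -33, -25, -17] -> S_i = -49 + 8*i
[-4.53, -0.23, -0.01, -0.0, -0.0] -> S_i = -4.53*0.05^i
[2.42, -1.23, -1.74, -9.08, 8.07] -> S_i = Random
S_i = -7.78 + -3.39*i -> [-7.78, -11.17, -14.56, -17.95, -21.34]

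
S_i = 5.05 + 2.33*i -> [5.05, 7.38, 9.71, 12.04, 14.37]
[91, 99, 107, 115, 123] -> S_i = 91 + 8*i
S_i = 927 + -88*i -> [927, 839, 751, 663, 575]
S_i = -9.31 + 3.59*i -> [-9.31, -5.72, -2.13, 1.46, 5.05]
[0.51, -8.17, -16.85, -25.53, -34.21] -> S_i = 0.51 + -8.68*i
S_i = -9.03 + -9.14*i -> [-9.03, -18.17, -27.31, -36.45, -45.59]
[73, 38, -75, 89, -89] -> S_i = Random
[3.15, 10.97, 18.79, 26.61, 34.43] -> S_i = 3.15 + 7.82*i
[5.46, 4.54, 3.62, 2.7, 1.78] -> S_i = 5.46 + -0.92*i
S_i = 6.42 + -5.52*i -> [6.42, 0.9, -4.62, -10.14, -15.66]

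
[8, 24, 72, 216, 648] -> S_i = 8*3^i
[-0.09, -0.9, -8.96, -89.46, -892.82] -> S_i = -0.09*9.98^i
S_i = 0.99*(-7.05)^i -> [0.99, -6.98, 49.21, -346.9, 2445.64]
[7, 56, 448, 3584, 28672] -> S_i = 7*8^i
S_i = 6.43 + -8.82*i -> [6.43, -2.39, -11.21, -20.03, -28.85]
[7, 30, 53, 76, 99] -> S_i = 7 + 23*i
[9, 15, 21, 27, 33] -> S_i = 9 + 6*i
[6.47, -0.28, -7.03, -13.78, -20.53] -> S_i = 6.47 + -6.75*i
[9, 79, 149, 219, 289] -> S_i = 9 + 70*i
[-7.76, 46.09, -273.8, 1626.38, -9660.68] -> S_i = -7.76*(-5.94)^i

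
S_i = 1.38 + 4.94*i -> [1.38, 6.32, 11.26, 16.2, 21.14]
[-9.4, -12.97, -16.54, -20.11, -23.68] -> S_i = -9.40 + -3.57*i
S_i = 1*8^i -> [1, 8, 64, 512, 4096]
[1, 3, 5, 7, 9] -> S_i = 1 + 2*i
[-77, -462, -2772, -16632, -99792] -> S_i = -77*6^i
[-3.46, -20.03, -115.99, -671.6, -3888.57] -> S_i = -3.46*5.79^i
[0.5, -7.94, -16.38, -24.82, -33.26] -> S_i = 0.50 + -8.44*i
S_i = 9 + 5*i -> [9, 14, 19, 24, 29]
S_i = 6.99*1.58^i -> [6.99, 11.04, 17.45, 27.57, 43.56]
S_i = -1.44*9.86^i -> [-1.44, -14.2, -140.0, -1380.36, -13610.38]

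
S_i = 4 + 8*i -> [4, 12, 20, 28, 36]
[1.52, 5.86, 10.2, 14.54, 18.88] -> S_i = 1.52 + 4.34*i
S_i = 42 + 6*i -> [42, 48, 54, 60, 66]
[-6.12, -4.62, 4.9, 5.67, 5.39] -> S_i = Random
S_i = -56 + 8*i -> [-56, -48, -40, -32, -24]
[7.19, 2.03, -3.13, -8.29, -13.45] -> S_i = 7.19 + -5.16*i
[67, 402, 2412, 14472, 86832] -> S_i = 67*6^i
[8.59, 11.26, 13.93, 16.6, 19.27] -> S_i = 8.59 + 2.67*i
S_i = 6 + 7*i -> [6, 13, 20, 27, 34]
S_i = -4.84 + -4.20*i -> [-4.84, -9.04, -13.24, -17.44, -21.64]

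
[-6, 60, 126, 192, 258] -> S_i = -6 + 66*i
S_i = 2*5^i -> [2, 10, 50, 250, 1250]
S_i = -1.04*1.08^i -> [-1.04, -1.12, -1.21, -1.31, -1.41]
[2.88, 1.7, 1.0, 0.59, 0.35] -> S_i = 2.88*0.59^i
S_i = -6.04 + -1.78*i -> [-6.04, -7.82, -9.6, -11.38, -13.16]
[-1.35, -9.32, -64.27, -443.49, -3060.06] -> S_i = -1.35*6.90^i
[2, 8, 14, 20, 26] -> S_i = 2 + 6*i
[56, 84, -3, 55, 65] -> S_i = Random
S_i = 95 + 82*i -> [95, 177, 259, 341, 423]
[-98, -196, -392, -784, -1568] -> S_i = -98*2^i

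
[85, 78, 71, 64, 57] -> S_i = 85 + -7*i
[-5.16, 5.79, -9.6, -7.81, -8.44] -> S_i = Random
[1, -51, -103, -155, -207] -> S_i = 1 + -52*i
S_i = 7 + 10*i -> [7, 17, 27, 37, 47]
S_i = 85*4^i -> [85, 340, 1360, 5440, 21760]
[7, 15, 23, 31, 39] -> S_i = 7 + 8*i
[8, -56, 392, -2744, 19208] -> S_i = 8*-7^i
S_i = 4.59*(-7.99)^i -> [4.59, -36.67, 293.03, -2341.28, 18706.81]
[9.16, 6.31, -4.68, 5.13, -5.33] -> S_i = Random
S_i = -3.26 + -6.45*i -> [-3.26, -9.71, -16.16, -22.61, -29.06]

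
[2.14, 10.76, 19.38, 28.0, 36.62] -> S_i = 2.14 + 8.62*i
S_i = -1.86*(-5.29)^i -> [-1.86, 9.84, -52.05, 275.35, -1456.58]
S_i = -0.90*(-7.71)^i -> [-0.9, 6.94, -53.5, 412.48, -3180.24]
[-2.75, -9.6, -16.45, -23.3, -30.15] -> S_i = -2.75 + -6.85*i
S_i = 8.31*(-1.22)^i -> [8.31, -10.14, 12.37, -15.09, 18.41]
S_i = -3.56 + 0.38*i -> [-3.56, -3.18, -2.8, -2.42, -2.04]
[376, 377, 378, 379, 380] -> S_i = 376 + 1*i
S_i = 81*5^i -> [81, 405, 2025, 10125, 50625]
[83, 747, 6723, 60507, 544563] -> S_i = 83*9^i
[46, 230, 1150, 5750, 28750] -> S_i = 46*5^i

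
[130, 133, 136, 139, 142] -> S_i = 130 + 3*i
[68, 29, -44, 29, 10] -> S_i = Random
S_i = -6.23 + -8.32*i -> [-6.23, -14.55, -22.87, -31.19, -39.51]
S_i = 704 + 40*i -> [704, 744, 784, 824, 864]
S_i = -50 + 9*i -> [-50, -41, -32, -23, -14]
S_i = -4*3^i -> [-4, -12, -36, -108, -324]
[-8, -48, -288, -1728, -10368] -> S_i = -8*6^i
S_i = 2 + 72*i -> [2, 74, 146, 218, 290]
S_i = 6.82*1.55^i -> [6.82, 10.57, 16.39, 25.4, 39.37]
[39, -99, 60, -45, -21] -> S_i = Random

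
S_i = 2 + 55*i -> [2, 57, 112, 167, 222]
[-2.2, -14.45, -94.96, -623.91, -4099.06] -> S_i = -2.20*6.57^i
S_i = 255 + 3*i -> [255, 258, 261, 264, 267]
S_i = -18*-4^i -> [-18, 72, -288, 1152, -4608]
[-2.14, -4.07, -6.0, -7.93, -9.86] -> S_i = -2.14 + -1.93*i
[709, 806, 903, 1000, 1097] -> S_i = 709 + 97*i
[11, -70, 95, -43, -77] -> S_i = Random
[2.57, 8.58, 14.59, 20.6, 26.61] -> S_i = 2.57 + 6.01*i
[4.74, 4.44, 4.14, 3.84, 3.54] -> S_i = 4.74 + -0.30*i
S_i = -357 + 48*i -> [-357, -309, -261, -213, -165]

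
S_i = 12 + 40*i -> [12, 52, 92, 132, 172]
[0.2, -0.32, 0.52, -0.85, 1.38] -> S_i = 0.20*(-1.62)^i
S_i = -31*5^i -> [-31, -155, -775, -3875, -19375]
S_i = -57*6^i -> [-57, -342, -2052, -12312, -73872]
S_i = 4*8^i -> [4, 32, 256, 2048, 16384]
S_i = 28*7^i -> [28, 196, 1372, 9604, 67228]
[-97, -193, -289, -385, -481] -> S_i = -97 + -96*i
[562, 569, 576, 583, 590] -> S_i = 562 + 7*i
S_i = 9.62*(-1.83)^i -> [9.62, -17.6, 32.22, -58.96, 107.89]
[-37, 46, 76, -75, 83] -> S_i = Random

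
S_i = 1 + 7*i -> [1, 8, 15, 22, 29]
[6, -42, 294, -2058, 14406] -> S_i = 6*-7^i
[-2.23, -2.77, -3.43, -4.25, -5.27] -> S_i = -2.23*1.24^i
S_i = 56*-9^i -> [56, -504, 4536, -40824, 367416]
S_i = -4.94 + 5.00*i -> [-4.94, 0.06, 5.06, 10.06, 15.06]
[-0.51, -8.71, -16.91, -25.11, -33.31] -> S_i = -0.51 + -8.20*i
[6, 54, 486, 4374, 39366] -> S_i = 6*9^i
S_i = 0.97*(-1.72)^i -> [0.97, -1.67, 2.87, -4.94, 8.49]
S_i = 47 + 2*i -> [47, 49, 51, 53, 55]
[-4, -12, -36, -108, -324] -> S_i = -4*3^i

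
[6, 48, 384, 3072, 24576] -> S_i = 6*8^i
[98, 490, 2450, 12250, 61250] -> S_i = 98*5^i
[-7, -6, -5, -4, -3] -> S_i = -7 + 1*i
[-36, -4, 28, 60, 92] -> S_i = -36 + 32*i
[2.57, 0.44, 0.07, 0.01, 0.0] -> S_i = 2.57*0.17^i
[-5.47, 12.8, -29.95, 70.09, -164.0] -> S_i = -5.47*(-2.34)^i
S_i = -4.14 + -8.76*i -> [-4.14, -12.9, -21.66, -30.42, -39.18]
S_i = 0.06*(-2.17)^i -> [0.06, -0.13, 0.28, -0.61, 1.33]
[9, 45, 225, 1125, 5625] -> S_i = 9*5^i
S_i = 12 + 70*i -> [12, 82, 152, 222, 292]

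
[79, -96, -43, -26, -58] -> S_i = Random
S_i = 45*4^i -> [45, 180, 720, 2880, 11520]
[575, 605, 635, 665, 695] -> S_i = 575 + 30*i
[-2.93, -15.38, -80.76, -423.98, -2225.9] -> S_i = -2.93*5.25^i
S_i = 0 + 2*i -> [0, 2, 4, 6, 8]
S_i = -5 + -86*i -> [-5, -91, -177, -263, -349]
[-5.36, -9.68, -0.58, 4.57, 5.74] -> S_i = Random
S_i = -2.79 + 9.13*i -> [-2.79, 6.34, 15.47, 24.6, 33.73]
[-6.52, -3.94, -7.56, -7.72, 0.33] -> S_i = Random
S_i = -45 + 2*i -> [-45, -43, -41, -39, -37]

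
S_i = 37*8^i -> [37, 296, 2368, 18944, 151552]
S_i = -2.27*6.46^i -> [-2.27, -14.66, -94.73, -611.96, -3953.27]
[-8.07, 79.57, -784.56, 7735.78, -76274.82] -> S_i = -8.07*(-9.86)^i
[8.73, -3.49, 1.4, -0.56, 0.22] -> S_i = 8.73*(-0.40)^i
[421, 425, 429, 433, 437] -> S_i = 421 + 4*i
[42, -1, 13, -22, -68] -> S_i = Random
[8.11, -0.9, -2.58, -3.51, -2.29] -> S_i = Random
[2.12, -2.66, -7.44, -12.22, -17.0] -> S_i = 2.12 + -4.78*i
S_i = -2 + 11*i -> [-2, 9, 20, 31, 42]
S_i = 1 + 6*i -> [1, 7, 13, 19, 25]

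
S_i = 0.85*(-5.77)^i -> [0.85, -4.9, 28.3, -163.29, 942.15]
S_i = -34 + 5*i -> [-34, -29, -24, -19, -14]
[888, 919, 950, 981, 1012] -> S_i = 888 + 31*i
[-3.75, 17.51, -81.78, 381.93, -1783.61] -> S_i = -3.75*(-4.67)^i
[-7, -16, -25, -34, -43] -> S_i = -7 + -9*i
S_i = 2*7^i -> [2, 14, 98, 686, 4802]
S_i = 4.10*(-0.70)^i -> [4.1, -2.87, 2.01, -1.41, 0.98]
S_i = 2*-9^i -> [2, -18, 162, -1458, 13122]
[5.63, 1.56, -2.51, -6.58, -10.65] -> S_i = 5.63 + -4.07*i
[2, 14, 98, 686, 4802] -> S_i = 2*7^i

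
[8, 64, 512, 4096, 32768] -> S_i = 8*8^i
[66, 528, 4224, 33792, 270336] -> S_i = 66*8^i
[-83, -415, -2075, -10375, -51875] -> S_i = -83*5^i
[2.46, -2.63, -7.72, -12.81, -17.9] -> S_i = 2.46 + -5.09*i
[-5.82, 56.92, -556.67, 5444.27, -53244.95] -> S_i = -5.82*(-9.78)^i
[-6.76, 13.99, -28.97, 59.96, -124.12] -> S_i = -6.76*(-2.07)^i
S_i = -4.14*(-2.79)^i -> [-4.14, 11.55, -32.23, 89.91, -250.85]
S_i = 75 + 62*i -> [75, 137, 199, 261, 323]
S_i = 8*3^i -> [8, 24, 72, 216, 648]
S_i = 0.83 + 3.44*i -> [0.83, 4.27, 7.71, 11.15, 14.59]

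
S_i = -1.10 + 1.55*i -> [-1.1, 0.45, 2.0, 3.55, 5.1]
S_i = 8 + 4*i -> [8, 12, 16, 20, 24]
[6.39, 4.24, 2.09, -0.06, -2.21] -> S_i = 6.39 + -2.15*i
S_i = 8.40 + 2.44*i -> [8.4, 10.84, 13.28, 15.72, 18.16]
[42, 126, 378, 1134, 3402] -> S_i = 42*3^i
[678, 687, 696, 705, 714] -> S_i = 678 + 9*i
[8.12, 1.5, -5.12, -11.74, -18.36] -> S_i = 8.12 + -6.62*i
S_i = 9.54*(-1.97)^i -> [9.54, -18.79, 37.02, -72.94, 143.69]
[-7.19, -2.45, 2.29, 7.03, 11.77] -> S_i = -7.19 + 4.74*i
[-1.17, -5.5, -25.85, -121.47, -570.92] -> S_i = -1.17*4.70^i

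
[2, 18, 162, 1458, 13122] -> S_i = 2*9^i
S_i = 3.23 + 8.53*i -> [3.23, 11.76, 20.29, 28.82, 37.35]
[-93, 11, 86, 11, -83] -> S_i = Random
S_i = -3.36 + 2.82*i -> [-3.36, -0.54, 2.28, 5.1, 7.92]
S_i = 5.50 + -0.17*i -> [5.5, 5.33, 5.16, 4.99, 4.82]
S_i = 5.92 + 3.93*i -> [5.92, 9.85, 13.78, 17.71, 21.64]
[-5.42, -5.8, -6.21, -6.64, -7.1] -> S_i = -5.42*1.07^i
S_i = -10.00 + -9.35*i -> [-10.0, -19.35, -28.7, -38.05, -47.4]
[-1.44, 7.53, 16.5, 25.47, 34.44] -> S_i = -1.44 + 8.97*i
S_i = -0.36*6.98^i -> [-0.36, -2.51, -17.54, -122.42, -854.52]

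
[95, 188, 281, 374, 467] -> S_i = 95 + 93*i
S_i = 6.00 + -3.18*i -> [6.0, 2.82, -0.36, -3.54, -6.72]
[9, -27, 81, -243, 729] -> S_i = 9*-3^i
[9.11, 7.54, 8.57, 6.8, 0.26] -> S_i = Random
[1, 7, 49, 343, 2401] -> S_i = 1*7^i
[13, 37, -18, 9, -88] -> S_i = Random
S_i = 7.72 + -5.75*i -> [7.72, 1.97, -3.78, -9.53, -15.28]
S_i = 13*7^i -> [13, 91, 637, 4459, 31213]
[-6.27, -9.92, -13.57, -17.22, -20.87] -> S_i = -6.27 + -3.65*i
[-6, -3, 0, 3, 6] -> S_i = -6 + 3*i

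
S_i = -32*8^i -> [-32, -256, -2048, -16384, -131072]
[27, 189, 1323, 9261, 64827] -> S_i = 27*7^i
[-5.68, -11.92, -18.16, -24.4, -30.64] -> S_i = -5.68 + -6.24*i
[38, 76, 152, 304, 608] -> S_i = 38*2^i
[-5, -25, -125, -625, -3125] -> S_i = -5*5^i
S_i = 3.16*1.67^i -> [3.16, 5.28, 8.81, 14.72, 24.58]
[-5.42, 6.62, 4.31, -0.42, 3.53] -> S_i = Random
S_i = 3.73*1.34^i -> [3.73, 5.0, 6.7, 8.97, 12.03]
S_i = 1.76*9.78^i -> [1.76, 17.21, 168.34, 1646.38, 16101.56]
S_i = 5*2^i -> [5, 10, 20, 40, 80]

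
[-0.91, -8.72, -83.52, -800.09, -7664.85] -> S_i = -0.91*9.58^i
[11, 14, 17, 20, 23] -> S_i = 11 + 3*i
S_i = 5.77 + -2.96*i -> [5.77, 2.81, -0.15, -3.11, -6.07]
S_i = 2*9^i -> [2, 18, 162, 1458, 13122]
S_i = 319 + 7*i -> [319, 326, 333, 340, 347]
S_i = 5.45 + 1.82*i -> [5.45, 7.27, 9.09, 10.91, 12.73]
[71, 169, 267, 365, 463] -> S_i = 71 + 98*i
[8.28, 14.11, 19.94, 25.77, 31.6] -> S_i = 8.28 + 5.83*i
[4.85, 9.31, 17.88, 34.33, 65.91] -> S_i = 4.85*1.92^i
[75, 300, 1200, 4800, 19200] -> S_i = 75*4^i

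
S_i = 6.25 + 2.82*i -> [6.25, 9.07, 11.89, 14.71, 17.53]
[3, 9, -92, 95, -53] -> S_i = Random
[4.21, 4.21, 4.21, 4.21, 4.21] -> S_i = 4.21*1.00^i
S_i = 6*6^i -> [6, 36, 216, 1296, 7776]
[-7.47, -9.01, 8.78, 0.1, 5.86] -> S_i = Random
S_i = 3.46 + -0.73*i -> [3.46, 2.73, 2.0, 1.27, 0.54]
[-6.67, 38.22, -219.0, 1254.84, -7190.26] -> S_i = -6.67*(-5.73)^i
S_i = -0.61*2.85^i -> [-0.61, -1.74, -4.95, -14.12, -40.24]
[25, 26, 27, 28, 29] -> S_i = 25 + 1*i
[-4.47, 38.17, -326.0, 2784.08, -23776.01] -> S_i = -4.47*(-8.54)^i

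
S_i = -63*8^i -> [-63, -504, -4032, -32256, -258048]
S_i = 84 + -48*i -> [84, 36, -12, -60, -108]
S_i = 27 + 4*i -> [27, 31, 35, 39, 43]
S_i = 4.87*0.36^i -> [4.87, 1.75, 0.63, 0.23, 0.08]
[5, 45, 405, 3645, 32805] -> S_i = 5*9^i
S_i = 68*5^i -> [68, 340, 1700, 8500, 42500]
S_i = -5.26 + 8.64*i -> [-5.26, 3.38, 12.02, 20.66, 29.3]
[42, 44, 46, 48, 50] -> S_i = 42 + 2*i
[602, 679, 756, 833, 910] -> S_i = 602 + 77*i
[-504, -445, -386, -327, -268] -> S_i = -504 + 59*i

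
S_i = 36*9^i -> [36, 324, 2916, 26244, 236196]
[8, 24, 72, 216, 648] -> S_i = 8*3^i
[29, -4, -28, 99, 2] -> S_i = Random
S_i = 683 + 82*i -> [683, 765, 847, 929, 1011]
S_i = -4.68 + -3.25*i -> [-4.68, -7.93, -11.18, -14.43, -17.68]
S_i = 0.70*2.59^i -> [0.7, 1.81, 4.7, 12.16, 31.5]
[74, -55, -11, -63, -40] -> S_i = Random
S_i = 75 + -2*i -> [75, 73, 71, 69, 67]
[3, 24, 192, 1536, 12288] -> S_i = 3*8^i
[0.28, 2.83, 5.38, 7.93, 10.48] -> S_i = 0.28 + 2.55*i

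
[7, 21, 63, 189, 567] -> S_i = 7*3^i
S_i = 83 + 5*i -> [83, 88, 93, 98, 103]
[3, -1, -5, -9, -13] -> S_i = 3 + -4*i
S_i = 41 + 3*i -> [41, 44, 47, 50, 53]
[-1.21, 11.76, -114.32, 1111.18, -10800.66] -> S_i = -1.21*(-9.72)^i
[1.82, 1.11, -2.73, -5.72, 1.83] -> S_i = Random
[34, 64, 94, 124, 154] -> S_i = 34 + 30*i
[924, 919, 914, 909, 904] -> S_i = 924 + -5*i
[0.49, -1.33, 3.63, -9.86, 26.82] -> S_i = 0.49*(-2.72)^i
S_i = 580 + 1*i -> [580, 581, 582, 583, 584]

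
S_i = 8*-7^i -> [8, -56, 392, -2744, 19208]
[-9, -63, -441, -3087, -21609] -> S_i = -9*7^i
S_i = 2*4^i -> [2, 8, 32, 128, 512]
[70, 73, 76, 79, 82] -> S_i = 70 + 3*i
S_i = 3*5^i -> [3, 15, 75, 375, 1875]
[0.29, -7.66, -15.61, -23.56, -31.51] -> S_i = 0.29 + -7.95*i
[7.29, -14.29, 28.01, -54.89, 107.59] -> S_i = 7.29*(-1.96)^i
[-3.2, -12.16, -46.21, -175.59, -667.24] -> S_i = -3.20*3.80^i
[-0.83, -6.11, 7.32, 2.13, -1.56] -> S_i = Random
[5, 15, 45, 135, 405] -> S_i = 5*3^i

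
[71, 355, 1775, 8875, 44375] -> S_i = 71*5^i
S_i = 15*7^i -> [15, 105, 735, 5145, 36015]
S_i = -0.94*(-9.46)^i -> [-0.94, 8.89, -84.12, 795.8, -7528.22]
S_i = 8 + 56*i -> [8, 64, 120, 176, 232]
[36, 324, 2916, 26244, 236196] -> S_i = 36*9^i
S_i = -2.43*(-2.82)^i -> [-2.43, 6.85, -19.32, 54.49, -153.67]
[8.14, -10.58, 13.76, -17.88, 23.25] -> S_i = 8.14*(-1.30)^i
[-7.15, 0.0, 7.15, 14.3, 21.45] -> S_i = -7.15 + 7.15*i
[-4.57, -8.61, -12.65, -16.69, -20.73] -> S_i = -4.57 + -4.04*i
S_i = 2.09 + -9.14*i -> [2.09, -7.05, -16.19, -25.33, -34.47]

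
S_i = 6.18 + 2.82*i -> [6.18, 9.0, 11.82, 14.64, 17.46]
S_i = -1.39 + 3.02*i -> [-1.39, 1.63, 4.65, 7.67, 10.69]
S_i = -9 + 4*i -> [-9, -5, -1, 3, 7]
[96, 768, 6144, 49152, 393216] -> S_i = 96*8^i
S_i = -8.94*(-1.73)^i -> [-8.94, 15.47, -26.76, 46.29, -80.08]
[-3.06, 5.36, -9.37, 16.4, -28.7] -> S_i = -3.06*(-1.75)^i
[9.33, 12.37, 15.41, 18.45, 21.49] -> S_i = 9.33 + 3.04*i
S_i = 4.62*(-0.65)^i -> [4.62, -3.0, 1.95, -1.27, 0.82]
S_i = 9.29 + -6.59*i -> [9.29, 2.7, -3.89, -10.48, -17.07]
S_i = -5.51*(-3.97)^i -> [-5.51, 21.87, -86.84, 344.76, -1368.72]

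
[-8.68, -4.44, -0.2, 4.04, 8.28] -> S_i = -8.68 + 4.24*i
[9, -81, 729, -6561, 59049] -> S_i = 9*-9^i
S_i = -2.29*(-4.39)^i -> [-2.29, 10.05, -44.13, 193.74, -850.54]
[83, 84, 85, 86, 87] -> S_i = 83 + 1*i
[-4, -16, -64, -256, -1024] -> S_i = -4*4^i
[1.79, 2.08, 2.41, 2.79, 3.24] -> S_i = 1.79*1.16^i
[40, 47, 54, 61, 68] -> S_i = 40 + 7*i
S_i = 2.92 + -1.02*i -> [2.92, 1.9, 0.88, -0.14, -1.16]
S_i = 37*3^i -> [37, 111, 333, 999, 2997]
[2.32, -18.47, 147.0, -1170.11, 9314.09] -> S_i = 2.32*(-7.96)^i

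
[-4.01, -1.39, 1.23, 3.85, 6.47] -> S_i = -4.01 + 2.62*i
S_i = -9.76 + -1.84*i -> [-9.76, -11.6, -13.44, -15.28, -17.12]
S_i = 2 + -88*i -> [2, -86, -174, -262, -350]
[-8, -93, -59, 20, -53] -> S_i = Random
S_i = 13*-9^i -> [13, -117, 1053, -9477, 85293]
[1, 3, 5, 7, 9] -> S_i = 1 + 2*i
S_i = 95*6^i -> [95, 570, 3420, 20520, 123120]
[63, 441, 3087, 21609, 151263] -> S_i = 63*7^i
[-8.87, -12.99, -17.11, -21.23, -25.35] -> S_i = -8.87 + -4.12*i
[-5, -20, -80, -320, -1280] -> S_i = -5*4^i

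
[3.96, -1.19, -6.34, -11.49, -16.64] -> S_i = 3.96 + -5.15*i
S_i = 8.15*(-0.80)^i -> [8.15, -6.52, 5.22, -4.17, 3.34]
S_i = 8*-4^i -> [8, -32, 128, -512, 2048]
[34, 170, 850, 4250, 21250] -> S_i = 34*5^i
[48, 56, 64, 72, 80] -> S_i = 48 + 8*i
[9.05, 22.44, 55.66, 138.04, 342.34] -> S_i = 9.05*2.48^i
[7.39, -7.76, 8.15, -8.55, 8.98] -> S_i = 7.39*(-1.05)^i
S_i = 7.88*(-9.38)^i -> [7.88, -73.91, 693.32, -6503.31, 61001.09]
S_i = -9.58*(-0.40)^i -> [-9.58, 3.83, -1.53, 0.61, -0.25]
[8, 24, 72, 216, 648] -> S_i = 8*3^i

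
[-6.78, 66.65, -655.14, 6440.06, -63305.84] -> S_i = -6.78*(-9.83)^i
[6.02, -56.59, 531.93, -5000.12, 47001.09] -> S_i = 6.02*(-9.40)^i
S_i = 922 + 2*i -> [922, 924, 926, 928, 930]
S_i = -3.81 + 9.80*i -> [-3.81, 5.99, 15.79, 25.59, 35.39]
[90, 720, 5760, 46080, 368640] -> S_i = 90*8^i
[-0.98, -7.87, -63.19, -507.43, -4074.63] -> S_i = -0.98*8.03^i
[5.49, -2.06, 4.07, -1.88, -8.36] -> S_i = Random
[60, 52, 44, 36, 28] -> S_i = 60 + -8*i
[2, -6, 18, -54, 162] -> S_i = 2*-3^i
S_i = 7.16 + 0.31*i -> [7.16, 7.47, 7.78, 8.09, 8.4]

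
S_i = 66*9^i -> [66, 594, 5346, 48114, 433026]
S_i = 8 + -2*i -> [8, 6, 4, 2, 0]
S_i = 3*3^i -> [3, 9, 27, 81, 243]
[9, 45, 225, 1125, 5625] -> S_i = 9*5^i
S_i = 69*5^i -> [69, 345, 1725, 8625, 43125]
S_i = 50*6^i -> [50, 300, 1800, 10800, 64800]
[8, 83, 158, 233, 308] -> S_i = 8 + 75*i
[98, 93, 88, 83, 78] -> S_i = 98 + -5*i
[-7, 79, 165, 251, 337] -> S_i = -7 + 86*i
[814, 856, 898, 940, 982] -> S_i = 814 + 42*i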